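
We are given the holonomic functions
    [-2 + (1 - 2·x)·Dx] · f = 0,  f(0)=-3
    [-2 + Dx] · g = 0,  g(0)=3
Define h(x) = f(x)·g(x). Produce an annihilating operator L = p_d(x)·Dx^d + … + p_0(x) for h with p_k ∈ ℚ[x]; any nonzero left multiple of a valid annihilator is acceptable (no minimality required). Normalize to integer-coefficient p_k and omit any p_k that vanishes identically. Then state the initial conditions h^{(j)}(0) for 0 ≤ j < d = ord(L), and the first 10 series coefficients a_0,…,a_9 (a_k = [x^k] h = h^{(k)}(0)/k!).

f: a_k = -3, -6, -12, -24, -48, -96, -192, -384, -768, -1536, …
g: a_k = 3, 6, 6, 4, 2, 4/5, 4/15, 8/105, 2/105, 4/945, …
f·g: L₀ = L_f ⊗_s L_g, ord ≤ 1·1.
L = (4 - 4·x) + (-1 + 2·x)·Dx  (order 1).
h: a_k = -9, -36, -90, -192, -390, -3912/5, -7828/5, -21920/7, -219202/35, -789128/63, …
ICs: h(0) = -9.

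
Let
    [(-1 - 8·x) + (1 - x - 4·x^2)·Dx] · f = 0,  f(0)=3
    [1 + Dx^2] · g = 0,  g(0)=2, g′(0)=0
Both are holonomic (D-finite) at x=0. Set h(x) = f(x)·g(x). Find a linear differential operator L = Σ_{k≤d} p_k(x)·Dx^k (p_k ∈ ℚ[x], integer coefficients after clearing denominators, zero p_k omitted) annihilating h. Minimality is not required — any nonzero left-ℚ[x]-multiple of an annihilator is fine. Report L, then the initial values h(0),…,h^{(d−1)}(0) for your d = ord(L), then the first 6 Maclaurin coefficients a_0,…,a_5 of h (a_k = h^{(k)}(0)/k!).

L = (7 + x + 4·x^2) + (2 + 16·x)·Dx + (-1 + x + 4·x^2)·Dx^2  (order 2).
h: a_k = 6, 6, 27, 51, 637/4, 1453/4, …
ICs: h(0) = 6, h′(0) = 6.

f: a_k = 3, 3, 15, 27, 87, 195, …
g: a_k = 2, 0, -1, 0, 1/12, 0, …
f·g: L₀ = L_f ⊗_s L_g, ord ≤ 1·2.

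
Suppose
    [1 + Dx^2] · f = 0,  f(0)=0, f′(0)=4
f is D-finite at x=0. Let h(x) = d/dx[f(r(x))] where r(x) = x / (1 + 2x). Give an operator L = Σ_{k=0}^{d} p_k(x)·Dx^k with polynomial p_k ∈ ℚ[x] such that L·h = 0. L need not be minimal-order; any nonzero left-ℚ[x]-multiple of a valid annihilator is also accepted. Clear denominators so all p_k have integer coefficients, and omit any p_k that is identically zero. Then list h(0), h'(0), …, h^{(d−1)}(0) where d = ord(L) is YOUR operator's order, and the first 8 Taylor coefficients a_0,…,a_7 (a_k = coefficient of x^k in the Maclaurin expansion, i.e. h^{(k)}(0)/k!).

f: a_k = 0, 4, 0, -2/3, 0, 1/30, 0, -1/1260, …
Change of var in L_f (x↦r) gives L₀.
h=h₀': d/dx-closure on L₀ ⇒ L.
L = (25 + 96·x + 96·x^2) + (12 + 72·x + 144·x^2 + 96·x^3)·Dx + (1 + 8·x + 24·x^2 + 32·x^3 + 16·x^4)·Dx^2  (order 2).
h: a_k = 4, -16, 46, -112, 1441/6, -450, 123479/180, -26396/45, …
ICs: h(0) = 4, h′(0) = -16.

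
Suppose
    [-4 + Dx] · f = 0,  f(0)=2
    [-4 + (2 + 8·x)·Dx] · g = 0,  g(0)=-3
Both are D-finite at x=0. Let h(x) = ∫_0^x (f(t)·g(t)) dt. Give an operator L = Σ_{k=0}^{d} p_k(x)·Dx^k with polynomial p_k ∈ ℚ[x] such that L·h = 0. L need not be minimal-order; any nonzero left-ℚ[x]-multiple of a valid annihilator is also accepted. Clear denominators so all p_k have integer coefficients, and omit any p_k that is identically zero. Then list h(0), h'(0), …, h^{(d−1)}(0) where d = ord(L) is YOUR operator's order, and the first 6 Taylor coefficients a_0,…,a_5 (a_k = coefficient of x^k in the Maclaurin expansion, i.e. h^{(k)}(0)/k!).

L = (-6 - 16·x)·Dx + (1 + 4·x)·Dx^2  (order 2).
h: a_k = 0, -6, -18, -28, -34, -132/5, …
ICs: h(0) = 0, h′(0) = -6.

f: a_k = 2, 8, 16, 64/3, 64/3, 256/15, …
g: a_k = -3, -6, 6, -12, 30, -84, …
L₀ := L_f ⊗_s L_g (sym. prod.), ord ≤ 1.
Integrate: L := L₀·Dx.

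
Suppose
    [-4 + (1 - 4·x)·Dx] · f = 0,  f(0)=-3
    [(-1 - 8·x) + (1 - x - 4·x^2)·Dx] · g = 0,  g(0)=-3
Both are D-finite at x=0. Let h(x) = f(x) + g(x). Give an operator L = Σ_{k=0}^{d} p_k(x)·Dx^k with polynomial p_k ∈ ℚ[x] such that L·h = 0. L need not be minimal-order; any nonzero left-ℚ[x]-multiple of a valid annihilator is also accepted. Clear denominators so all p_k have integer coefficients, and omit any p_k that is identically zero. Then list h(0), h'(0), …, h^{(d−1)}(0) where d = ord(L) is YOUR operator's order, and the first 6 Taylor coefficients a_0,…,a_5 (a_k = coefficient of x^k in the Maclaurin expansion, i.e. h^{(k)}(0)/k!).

f: a_k = -3, -12, -48, -192, -768, -3072, …
g: a_k = -3, -3, -15, -27, -87, -195, …
Weyl lclm of L_f,L_g ⇒ L₀ (ord ≤ 2).
L = (8 - 288·x + 384·x^2 - 512·x^3) + (22 - 8·x - 288·x^2 + 640·x^3 - 1024·x^4)·Dx + (-3 + 23·x - 56·x^2 + 32·x^3 + 128·x^4 - 256·x^5)·Dx^2  (order 2).
h: a_k = -6, -15, -63, -219, -855, -3267, …
ICs: h(0) = -6, h′(0) = -15.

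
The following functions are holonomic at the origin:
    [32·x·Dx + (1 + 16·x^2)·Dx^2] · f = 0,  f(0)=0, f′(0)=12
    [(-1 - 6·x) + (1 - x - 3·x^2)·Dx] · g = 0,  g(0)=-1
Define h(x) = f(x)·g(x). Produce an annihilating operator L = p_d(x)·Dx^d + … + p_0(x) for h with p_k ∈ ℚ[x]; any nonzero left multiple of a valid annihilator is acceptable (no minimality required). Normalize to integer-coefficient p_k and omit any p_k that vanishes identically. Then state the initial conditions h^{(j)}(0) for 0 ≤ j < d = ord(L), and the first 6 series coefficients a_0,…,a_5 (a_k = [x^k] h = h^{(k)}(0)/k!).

f: a_k = 0, 12, 0, -64, 0, 3072/5, …
g: a_k = -1, -1, -4, -7, -19, -40, …
L₀ := L_f ⊗_s L_g (sym. prod.), ord ≤ 2.
L = (6 + 32·x + 288·x^2) + (2 - 20·x + 64·x^2 + 288·x^3)·Dx + (-1 + x - 13·x^2 + 16·x^3 + 48·x^4)·Dx^2  (order 2).
h: a_k = 0, -12, -12, 16, -20, -2932/5, …
ICs: h(0) = 0, h′(0) = -12.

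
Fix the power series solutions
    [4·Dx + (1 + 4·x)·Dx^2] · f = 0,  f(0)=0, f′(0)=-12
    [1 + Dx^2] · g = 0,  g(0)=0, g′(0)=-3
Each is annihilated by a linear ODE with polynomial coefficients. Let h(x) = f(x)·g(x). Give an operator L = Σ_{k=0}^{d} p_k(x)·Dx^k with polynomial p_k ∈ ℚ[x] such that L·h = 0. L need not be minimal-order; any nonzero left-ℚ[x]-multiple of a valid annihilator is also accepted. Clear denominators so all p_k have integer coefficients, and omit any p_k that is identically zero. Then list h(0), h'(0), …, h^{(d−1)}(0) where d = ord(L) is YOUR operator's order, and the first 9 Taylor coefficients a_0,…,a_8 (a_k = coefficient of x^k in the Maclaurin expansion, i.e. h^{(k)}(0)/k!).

f: a_k = 0, -12, 24, -64, 192, -3072/5, 2048, -49152/7, 24576, …
g: a_k = 0, -3, 0, 1/2, 0, -1/40, 0, 1/1680, 0, …
f·g: L₀ = L_f ⊗_s L_g, ord ≤ 2·2.
L = (-147 - 144·x - 224·x^2 + 256·x^3 + 256·x^4) + (-56 - 160·x + 384·x^2 + 512·x^3)·Dx + (-150 - 160·x - 192·x^2 + 512·x^3 + 512·x^4)·Dx^2 + (-56 - 160·x + 384·x^2 + 512·x^3)·Dx^3 + (-3 - 16·x + 32·x^2 + 256·x^3 + 256·x^4)·Dx^4  (order 4).
h: a_k = 0, 0, 36, -72, 186, -564, 3623/2, -30243/5, 581267/28, …
ICs: h(0) = 0, h′(0) = 0, h′′(0) = 72, h′′′(0) = -432.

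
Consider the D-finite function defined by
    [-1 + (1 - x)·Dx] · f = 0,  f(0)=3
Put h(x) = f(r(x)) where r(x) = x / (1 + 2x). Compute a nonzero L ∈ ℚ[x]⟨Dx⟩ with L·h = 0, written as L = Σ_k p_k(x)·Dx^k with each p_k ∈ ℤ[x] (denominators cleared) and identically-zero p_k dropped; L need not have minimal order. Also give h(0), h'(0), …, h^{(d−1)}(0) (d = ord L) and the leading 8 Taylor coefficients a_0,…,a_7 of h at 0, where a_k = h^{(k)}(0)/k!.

L = -1 + (1 + 3·x + 2·x^2)·Dx  (order 1).
h: a_k = 3, 3, -3, 3, -3, 3, -3, 3, …
ICs: h(0) = 3.

f: a_k = 3, 3, 3, 3, 3, 3, 3, 3, …
Substitute x→r, Dx→(1/r')Dx; clear ⇒ L₀.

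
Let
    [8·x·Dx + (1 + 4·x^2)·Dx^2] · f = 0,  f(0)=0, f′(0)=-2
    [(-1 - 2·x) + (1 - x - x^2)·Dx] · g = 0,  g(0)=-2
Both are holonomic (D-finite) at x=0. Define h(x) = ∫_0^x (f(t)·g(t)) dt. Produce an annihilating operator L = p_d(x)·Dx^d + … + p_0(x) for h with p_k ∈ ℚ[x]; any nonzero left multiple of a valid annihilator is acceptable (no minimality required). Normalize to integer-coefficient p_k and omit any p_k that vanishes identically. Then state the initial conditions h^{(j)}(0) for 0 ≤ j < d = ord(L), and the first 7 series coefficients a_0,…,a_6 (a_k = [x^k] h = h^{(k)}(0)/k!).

L = (2 + 8·x + 24·x^2)·Dx + (2 - 4·x + 16·x^2 + 24·x^3)·Dx^2 + (-1 + x - 3·x^2 + 4·x^3 + 4·x^4)·Dx^3  (order 3).
h: a_k = 0, 0, 2, 4/3, 2/3, 4/3, 166/45, …
ICs: h(0) = 0, h′(0) = 0, h′′(0) = 4.

f: a_k = 0, -2, 0, 8/3, 0, -32/5, 0, …
g: a_k = -2, -2, -4, -6, -10, -16, -26, …
Product ⇒ symmetric product L₀, ord ≤ 2.
∫: right-multiply L₀ by Dx.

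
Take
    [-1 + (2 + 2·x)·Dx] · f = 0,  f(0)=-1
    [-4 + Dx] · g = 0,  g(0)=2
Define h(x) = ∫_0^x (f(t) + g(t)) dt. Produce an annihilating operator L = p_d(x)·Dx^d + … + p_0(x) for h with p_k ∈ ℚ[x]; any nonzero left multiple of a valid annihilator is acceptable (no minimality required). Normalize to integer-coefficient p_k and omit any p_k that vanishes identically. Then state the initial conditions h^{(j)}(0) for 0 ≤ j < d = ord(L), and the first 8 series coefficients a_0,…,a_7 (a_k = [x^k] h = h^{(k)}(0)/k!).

L = (36 + 32·x)·Dx + (-65 - 128·x - 64·x^2)·Dx^2 + (14 + 30·x + 16·x^2)·Dx^3  (order 3).
h: a_k = 0, 1, 15/4, 43/8, 1021/192, 8207/1920, 65431/23040, 525233/322560, …
ICs: h(0) = 0, h′(0) = 1, h′′(0) = 15/2.

f: a_k = -1, -1/2, 1/8, -1/16, 5/128, -7/256, 21/1024, -33/2048, …
g: a_k = 2, 8, 16, 64/3, 64/3, 256/15, 512/45, 2048/315, …
L₀ := lclm(L_f,L_g); ord L₀ ≤ 1+1.
h=∫₀ˣh₀: take L = L₀·Dx.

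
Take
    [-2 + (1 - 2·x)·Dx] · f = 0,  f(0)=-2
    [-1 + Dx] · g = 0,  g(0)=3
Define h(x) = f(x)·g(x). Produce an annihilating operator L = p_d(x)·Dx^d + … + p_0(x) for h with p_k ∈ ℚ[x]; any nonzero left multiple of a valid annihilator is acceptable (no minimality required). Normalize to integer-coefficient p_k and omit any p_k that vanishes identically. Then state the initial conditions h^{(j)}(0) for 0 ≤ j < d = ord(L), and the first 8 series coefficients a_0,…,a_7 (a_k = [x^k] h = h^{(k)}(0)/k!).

L = (3 - 2·x) + (-1 + 2·x)·Dx  (order 1).
h: a_k = -6, -18, -39, -79, -633/4, -6331/20, -75973/120, -354541/280, …
ICs: h(0) = -6.

f: a_k = -2, -4, -8, -16, -32, -64, -128, -256, …
g: a_k = 3, 3, 3/2, 1/2, 1/8, 1/40, 1/240, 1/1680, …
f·g: L₀ = L_f ⊗_s L_g, ord ≤ 1·1.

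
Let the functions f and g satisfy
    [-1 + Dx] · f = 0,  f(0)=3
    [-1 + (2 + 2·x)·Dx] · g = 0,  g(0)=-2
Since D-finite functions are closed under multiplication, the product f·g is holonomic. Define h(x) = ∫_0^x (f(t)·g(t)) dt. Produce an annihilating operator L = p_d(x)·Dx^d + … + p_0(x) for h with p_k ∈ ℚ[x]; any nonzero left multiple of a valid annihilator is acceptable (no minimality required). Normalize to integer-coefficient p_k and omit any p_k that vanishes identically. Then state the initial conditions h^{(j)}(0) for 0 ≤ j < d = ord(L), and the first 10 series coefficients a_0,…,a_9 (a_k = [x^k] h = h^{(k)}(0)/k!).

f: a_k = 3, 3, 3/2, 1/2, 1/8, 1/40, 1/240, 1/1680, 1/13440, 1/120960, …
g: a_k = -2, -1, 1/4, -1/8, 5/64, -7/128, 21/512, -33/1024, 429/16384, -715/32768, …
h₀=f·g: eliminate ⇒ L₀, order ≤ 1·1.
Integrate: L := L₀·Dx.
L = (-3 - 2·x)·Dx + (2 + 2·x)·Dx^2  (order 2).
h: a_k = 0, -6, -9/2, -7/4, -17/32, -33/320, -107/3840, 89/53760, -1123/286720, 39551/15482880, …
ICs: h(0) = 0, h′(0) = -6.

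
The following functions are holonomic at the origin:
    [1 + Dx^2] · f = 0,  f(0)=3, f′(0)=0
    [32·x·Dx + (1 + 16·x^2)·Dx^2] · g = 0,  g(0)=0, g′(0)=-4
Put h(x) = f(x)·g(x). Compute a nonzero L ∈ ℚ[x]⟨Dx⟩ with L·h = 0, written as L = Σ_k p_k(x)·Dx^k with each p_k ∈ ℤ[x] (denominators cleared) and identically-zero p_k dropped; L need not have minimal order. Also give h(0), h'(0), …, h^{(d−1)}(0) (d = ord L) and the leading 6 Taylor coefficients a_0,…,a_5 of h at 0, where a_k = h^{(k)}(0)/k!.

L = (1105 + 51776·x^2 + 22016·x^4 + 16384·x^6 + 65536·x^8) + (2112·x + 35840·x^3 + 49152·x^5 + 262144·x^7)·Dx + (1122 + 52352·x^2 + 27648·x^4 + 32768·x^6 + 131072·x^8)·Dx^2 + (2112·x + 35840·x^3 + 49152·x^5 + 262144·x^7)·Dx^3 + (17 + 576·x^2 + 5632·x^4 + 16384·x^6 + 65536·x^8)·Dx^4  (order 4).
h: a_k = 0, -12, 0, 70, 0, -6469/10, …
ICs: h(0) = 0, h′(0) = -12, h′′(0) = 0, h′′′(0) = 420.

f: a_k = 3, 0, -3/2, 0, 1/8, 0, …
g: a_k = 0, -4, 0, 64/3, 0, -1024/5, …
h₀=f·g: eliminate ⇒ L₀, order ≤ 2·2.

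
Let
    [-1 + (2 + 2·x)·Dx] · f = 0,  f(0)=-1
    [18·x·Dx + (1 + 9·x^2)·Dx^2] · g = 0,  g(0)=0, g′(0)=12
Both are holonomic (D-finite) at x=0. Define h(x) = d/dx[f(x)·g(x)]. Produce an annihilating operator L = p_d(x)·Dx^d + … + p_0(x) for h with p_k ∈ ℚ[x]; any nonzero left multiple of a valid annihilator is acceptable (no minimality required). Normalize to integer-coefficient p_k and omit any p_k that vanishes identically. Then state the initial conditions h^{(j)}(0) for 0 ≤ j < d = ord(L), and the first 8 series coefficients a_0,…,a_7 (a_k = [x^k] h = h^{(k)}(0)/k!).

f: a_k = -1, -1/2, 1/8, -1/16, 5/128, -7/256, 21/1024, -33/2048, …
g: a_k = 0, 12, 0, -36, 0, 972/5, 0, -8748/7, …
Product ⇒ symmetric product L₀, ord ≤ 2.
h=h₀': d/dx-closure on L₀ ⇒ L.
L = (23 + 120·x - 570·x^2 - 648·x^3 - 81·x^4) + (52 + 220·x - 936·x^2 - 3048·x^3 - 2268·x^4 - 324·x^5)·Dx + (4 - 40·x - 68·x^2 - 432·x^3 - 948·x^4 - 648·x^5 - 108·x^6)·Dx^2  (order 2).
h: a_k = -12, -12, 225/2, 69, -31749/32, -91467/160, 11404773/1280, 10993887/2240, …
ICs: h(0) = -12, h′(0) = -12.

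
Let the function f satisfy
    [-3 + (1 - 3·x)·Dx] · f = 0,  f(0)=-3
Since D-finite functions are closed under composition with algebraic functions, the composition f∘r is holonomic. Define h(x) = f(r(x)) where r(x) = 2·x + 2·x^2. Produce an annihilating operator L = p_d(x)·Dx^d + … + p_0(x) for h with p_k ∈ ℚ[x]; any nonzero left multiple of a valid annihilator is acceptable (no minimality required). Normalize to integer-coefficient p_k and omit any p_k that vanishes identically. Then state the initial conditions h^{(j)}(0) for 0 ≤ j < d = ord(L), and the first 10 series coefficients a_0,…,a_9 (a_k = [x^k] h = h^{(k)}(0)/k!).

L = (6 + 12·x) + (-1 + 6·x + 6·x^2)·Dx  (order 1).
h: a_k = -3, -18, -126, -864, -5940, -40824, -280584, -1928448, -13254192, -91095840, …
ICs: h(0) = -3.

f: a_k = -3, -9, -27, -81, -243, -729, -2187, -6561, -19683, -59049, …
L₀ from L_f via x↦r, Dx↦r'^{-1}Dx.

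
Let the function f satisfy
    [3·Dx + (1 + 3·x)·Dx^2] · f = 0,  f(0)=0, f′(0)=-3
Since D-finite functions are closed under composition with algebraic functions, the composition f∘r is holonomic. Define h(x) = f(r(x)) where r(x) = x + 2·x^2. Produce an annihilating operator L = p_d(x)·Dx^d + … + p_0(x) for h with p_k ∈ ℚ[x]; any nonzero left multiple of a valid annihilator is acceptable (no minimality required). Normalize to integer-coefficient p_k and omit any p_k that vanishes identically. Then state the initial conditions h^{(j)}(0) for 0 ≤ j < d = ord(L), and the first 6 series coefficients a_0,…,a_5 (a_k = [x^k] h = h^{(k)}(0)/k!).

L = (-1 + 12·x + 24·x^2)·Dx + (1 + 7·x + 18·x^2 + 24·x^3)·Dx^2  (order 2).
h: a_k = 0, -3, -3/2, 9, -63/4, 27/5, …
ICs: h(0) = 0, h′(0) = -3.

f: a_k = 0, -3, 9/2, -9, 81/4, -243/5, …
Change of var in L_f (x↦r) gives L₀.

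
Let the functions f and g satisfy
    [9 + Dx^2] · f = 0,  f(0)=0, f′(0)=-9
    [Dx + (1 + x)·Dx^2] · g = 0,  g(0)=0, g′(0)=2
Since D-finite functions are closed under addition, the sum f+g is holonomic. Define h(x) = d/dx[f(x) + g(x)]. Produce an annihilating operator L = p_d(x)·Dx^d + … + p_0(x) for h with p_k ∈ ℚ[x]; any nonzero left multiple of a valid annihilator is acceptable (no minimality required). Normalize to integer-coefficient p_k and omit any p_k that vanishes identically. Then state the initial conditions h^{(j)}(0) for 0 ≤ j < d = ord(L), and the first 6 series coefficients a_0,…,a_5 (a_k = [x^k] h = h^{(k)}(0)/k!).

f: a_k = 0, -9, 0, 27/2, 0, -243/40, …
g: a_k = 0, 2, -1, 2/3, -1/2, 2/5, …
Weyl lclm of L_f,L_g ⇒ L₀ (ord ≤ 4).
h₀' ⇒ L via d/dx closure of L₀.
L = (135 + 162·x + 81·x^2) + (99 + 261·x + 243·x^2 + 81·x^3)·Dx + (15 + 18·x + 9·x^2)·Dx^2 + (11 + 29·x + 27·x^2 + 9·x^3)·Dx^3  (order 3).
h: a_k = -7, -2, 85/2, -2, -227/8, -2, …
ICs: h(0) = -7, h′(0) = -2, h′′(0) = 85.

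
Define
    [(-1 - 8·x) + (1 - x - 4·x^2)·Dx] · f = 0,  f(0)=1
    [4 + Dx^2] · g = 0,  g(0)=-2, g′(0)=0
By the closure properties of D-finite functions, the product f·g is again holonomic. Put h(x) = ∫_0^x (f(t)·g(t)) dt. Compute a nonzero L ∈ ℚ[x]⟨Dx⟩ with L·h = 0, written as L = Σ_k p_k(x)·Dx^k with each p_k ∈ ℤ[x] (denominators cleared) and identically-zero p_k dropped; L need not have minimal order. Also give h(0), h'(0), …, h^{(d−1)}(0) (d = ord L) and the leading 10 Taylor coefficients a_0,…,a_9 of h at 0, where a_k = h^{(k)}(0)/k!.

f: a_k = 1, 1, 5, 9, 29, 65, 181, 441, 1165, 2929, …
g: a_k = -2, 0, 4, 0, -4/3, 0, 8/45, 0, -4/315, 0, …
f·g: L₀ = L_f ⊗_s L_g, ord ≤ 1·2.
h=∫₀ˣh₀: take L = L₀·Dx.
L = (4 + 4·x + 16·x^2)·Dx + (2 + 16·x)·Dx^2 + (-1 + x + 4·x^2)·Dx^3  (order 3).
h: a_k = 0, -2, -1, -2, -7/2, -118/15, -143/9, -11362/315, -14261/180, -172598/945, …
ICs: h(0) = 0, h′(0) = -2, h′′(0) = -2.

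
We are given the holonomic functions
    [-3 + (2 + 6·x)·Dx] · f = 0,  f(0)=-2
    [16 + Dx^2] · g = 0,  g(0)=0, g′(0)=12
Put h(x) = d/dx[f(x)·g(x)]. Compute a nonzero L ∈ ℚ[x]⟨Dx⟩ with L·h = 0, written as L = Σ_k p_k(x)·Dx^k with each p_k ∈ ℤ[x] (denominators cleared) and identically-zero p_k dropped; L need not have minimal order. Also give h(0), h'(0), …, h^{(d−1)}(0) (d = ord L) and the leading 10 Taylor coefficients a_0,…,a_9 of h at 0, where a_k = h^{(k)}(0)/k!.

L = (9613 + 83712·x + 273024·x^2 + 442368·x^3 + 331776·x^4) + (-444 - 5940·x - 20736·x^2 - 20736·x^3)·Dx + (364 + 3720·x + 14796·x^2 + 27648·x^3 + 20736·x^4)·Dx^2  (order 2).
h: a_k = -24, -72, 273, 222, -3781/16, -61569/80, 3137023/1920, -855943/224, 4801378103/430080, -8289163441/258048, …
ICs: h(0) = -24, h′(0) = -72.

f: a_k = -2, -3, 9/4, -27/8, 405/64, -1701/128, 15309/512, -72171/1024, 2814669/16384, -14073345/32768, …
g: a_k = 0, 12, 0, -32, 0, 128/5, 0, -1024/105, 0, 2048/945, …
L₀ := L_f ⊗_s L_g (sym. prod.), ord ≤ 2.
Derive L from L₀ (diff closure).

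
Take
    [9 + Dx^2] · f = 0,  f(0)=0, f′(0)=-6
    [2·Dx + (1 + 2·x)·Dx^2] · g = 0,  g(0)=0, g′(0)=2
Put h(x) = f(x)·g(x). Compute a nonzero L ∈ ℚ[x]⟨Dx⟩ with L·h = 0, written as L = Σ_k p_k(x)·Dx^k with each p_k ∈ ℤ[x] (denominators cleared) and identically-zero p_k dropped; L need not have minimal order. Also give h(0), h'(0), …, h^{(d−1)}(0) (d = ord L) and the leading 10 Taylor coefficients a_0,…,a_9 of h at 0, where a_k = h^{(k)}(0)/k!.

L = (63 + 1053·x + 3969·x^2 + 5832·x^3 + 2916·x^4) + (63 + 450·x + 972·x^2 + 648·x^3)·Dx + (25 + 270·x + 918·x^2 + 1296·x^3 + 648·x^4)·Dx^2 + (7 + 50·x + 108·x^2 + 72·x^3)·Dx^3 + (2 + 17·x + 53·x^2 + 72·x^3 + 36·x^4)·Dx^4  (order 4).
h: a_k = 0, 0, -12, 12, 2, 6, -45/2, 361/10, -1713/28, 3093/28, …
ICs: h(0) = 0, h′(0) = 0, h′′(0) = -24, h′′′(0) = 72.

f: a_k = 0, -6, 0, 9, 0, -81/20, 0, 243/280, 0, -243/2240, …
g: a_k = 0, 2, -2, 8/3, -4, 32/5, -32/3, 128/7, -32, 512/9, …
Sym-product of L_f,L_g gives L₀ (≤ ord 4).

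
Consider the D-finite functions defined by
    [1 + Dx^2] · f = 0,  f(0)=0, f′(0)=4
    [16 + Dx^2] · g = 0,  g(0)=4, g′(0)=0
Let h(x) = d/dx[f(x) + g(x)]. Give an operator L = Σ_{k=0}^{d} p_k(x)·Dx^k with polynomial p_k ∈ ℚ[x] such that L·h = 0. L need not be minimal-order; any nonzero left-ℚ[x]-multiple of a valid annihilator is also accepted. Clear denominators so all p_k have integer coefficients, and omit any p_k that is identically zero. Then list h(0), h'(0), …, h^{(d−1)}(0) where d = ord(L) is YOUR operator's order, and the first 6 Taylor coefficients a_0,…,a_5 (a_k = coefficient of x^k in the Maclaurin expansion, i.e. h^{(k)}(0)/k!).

L = 16 + 17·Dx^2 + Dx^4  (order 4).
h: a_k = 4, -64, -2, 512/3, 1/6, -2048/15, …
ICs: h(0) = 4, h′(0) = -64, h′′(0) = -4, h′′′(0) = 1024.

f: a_k = 0, 4, 0, -2/3, 0, 1/30, …
g: a_k = 4, 0, -32, 0, 128/3, 0, …
Weyl lclm of L_f,L_g ⇒ L₀ (ord ≤ 4).
h₀' ⇒ L via d/dx closure of L₀.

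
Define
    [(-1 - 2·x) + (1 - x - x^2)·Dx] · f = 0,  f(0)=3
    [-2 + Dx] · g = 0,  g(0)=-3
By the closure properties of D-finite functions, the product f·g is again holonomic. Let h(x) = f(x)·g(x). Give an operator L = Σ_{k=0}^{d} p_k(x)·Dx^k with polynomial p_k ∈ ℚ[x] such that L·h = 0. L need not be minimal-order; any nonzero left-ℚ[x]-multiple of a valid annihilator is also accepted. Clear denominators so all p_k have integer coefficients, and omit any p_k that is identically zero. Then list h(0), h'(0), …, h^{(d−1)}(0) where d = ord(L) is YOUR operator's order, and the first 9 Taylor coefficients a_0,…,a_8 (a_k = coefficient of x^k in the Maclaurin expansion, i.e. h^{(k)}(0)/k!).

L = (3 - 2·x^2) + (-1 + x + x^2)·Dx  (order 1).
h: a_k = -9, -27, -54, -93, -153, -1242/5, -2011/5, -22779/35, -36858/35, …
ICs: h(0) = -9.

f: a_k = 3, 3, 6, 9, 15, 24, 39, 63, 102, …
g: a_k = -3, -6, -6, -4, -2, -4/5, -4/15, -8/105, -2/105, …
f·g: L₀ = L_f ⊗_s L_g, ord ≤ 1·1.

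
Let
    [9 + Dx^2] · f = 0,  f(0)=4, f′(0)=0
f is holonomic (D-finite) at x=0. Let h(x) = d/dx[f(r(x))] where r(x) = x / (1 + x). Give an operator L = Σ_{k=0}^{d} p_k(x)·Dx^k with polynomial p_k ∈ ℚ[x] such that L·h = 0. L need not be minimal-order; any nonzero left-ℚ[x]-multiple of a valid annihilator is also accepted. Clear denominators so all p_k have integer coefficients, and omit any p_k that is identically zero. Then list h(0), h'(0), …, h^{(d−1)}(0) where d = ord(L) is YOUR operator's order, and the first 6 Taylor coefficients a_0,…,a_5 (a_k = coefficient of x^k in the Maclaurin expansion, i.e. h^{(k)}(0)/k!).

f: a_k = 4, 0, -18, 0, 27/2, 0, …
h₀=f(r): pull back L_f along r ⇒ L₀.
h=h₀': d/dx-closure on L₀ ⇒ L.
L = (15 + 12·x + 6·x^2) + (6 + 18·x + 18·x^2 + 6·x^3)·Dx + (1 + 4·x + 6·x^2 + 4·x^3 + x^4)·Dx^2  (order 2).
h: a_k = 0, -36, 108, -162, 90, 2457/10, …
ICs: h(0) = 0, h′(0) = -36.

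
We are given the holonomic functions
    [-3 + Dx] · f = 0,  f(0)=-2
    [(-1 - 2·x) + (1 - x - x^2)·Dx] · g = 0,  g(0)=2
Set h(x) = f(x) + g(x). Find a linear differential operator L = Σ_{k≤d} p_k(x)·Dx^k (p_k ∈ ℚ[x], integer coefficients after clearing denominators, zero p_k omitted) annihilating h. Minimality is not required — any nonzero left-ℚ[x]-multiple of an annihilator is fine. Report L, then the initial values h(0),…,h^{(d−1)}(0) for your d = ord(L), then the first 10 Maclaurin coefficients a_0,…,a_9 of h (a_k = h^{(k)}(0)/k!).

f: a_k = -2, -6, -9, -9, -27/4, -81/20, -81/40, -243/280, -729/2240, -243/2240, …
g: a_k = 2, 2, 4, 6, 10, 16, 26, 42, 68, 110, …
h₀=f+g: left-lcm gives L₀, ord ≤ 2.
L = (3 + 9·x + 45·x^2 + 18·x^3) + (5 - 24·x - 15·x^2 + 18·x^3 + 9·x^4)·Dx + (-2 + 7·x - 8·x^3 - 3·x^4)·Dx^2  (order 2).
h: a_k = 0, -4, -5, -3, 13/4, 239/20, 959/40, 11517/280, 151591/2240, 246157/2240, …
ICs: h(0) = 0, h′(0) = -4.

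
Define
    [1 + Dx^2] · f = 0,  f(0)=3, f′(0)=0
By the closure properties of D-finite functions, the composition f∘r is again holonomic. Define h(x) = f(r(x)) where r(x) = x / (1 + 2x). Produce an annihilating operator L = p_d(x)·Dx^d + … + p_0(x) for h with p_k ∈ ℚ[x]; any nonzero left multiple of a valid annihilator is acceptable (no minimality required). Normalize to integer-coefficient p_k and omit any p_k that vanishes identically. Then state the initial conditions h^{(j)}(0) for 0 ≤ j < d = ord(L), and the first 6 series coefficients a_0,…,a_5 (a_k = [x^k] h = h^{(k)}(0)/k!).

L = 1 + (4 + 24·x + 48·x^2 + 32·x^3)·Dx + (1 + 8·x + 24·x^2 + 32·x^3 + 16·x^4)·Dx^2  (order 2).
h: a_k = 3, 0, -3/2, 6, -143/8, 47, …
ICs: h(0) = 3, h′(0) = 0.

f: a_k = 3, 0, -3/2, 0, 1/8, 0, …
L₀ from L_f via x↦r, Dx↦r'^{-1}Dx.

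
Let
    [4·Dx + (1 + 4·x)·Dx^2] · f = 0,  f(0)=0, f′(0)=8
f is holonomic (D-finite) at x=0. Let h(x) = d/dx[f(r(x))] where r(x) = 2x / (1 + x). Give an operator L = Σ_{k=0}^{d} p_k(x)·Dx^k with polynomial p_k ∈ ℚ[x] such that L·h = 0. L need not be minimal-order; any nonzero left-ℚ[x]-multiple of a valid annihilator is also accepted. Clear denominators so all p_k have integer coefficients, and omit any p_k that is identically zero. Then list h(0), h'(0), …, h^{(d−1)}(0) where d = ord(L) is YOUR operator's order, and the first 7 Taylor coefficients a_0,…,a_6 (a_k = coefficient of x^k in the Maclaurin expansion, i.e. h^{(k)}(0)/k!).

L = (10 + 18·x) + (1 + 10·x + 9·x^2)·Dx  (order 1).
h: a_k = 16, -160, 1456, -13120, 118096, -1062880, 9565936, …
ICs: h(0) = 16.

f: a_k = 0, 8, -16, 128/3, -128, 2048/5, -4096/3, …
f∘r: x↦r, Dx↦Dx/r' in L_f ⇒ L₀.
Derive L from L₀ (diff closure).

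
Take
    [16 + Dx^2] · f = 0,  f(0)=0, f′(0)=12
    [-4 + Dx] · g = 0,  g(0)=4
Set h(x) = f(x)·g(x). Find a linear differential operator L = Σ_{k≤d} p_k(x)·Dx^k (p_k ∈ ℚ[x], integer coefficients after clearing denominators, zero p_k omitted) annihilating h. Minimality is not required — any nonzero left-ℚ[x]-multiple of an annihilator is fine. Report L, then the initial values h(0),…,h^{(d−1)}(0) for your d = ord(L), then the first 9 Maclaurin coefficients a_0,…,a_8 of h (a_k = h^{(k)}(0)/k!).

f: a_k = 0, 12, 0, -32, 0, 128/5, 0, -1024/105, 0, …
g: a_k = 4, 16, 32, 128/3, 128/3, 512/15, 1024/45, 4096/315, 2048/315, …
h₀=f·g: eliminate ⇒ L₀, order ≤ 2·1.
L = 32 - 8·Dx + Dx^2  (order 2).
h: a_k = 0, 48, 192, 256, 0, -2048/5, -8192/15, -32768/105, 0, …
ICs: h(0) = 0, h′(0) = 48.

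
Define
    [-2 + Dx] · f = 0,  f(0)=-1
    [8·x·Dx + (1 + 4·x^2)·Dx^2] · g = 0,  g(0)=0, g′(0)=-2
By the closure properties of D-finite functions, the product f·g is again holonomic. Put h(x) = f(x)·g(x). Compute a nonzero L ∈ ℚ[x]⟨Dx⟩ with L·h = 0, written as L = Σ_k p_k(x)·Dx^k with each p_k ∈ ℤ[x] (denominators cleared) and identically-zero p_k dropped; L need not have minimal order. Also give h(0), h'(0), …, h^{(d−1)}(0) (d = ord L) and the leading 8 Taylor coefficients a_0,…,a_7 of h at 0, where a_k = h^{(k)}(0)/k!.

L = (4 - 16·x + 16·x^2) + (-4 + 8·x - 16·x^2)·Dx + (1 + 4·x^2)·Dx^2  (order 2).
h: a_k = 0, 2, 4, 4/3, -8/3, 12/5, 88/9, -248/35, …
ICs: h(0) = 0, h′(0) = 2.

f: a_k = -1, -2, -2, -4/3, -2/3, -4/15, -4/45, -8/315, …
g: a_k = 0, -2, 0, 8/3, 0, -32/5, 0, 128/7, …
f·g: L₀ = L_f ⊗_s L_g, ord ≤ 1·2.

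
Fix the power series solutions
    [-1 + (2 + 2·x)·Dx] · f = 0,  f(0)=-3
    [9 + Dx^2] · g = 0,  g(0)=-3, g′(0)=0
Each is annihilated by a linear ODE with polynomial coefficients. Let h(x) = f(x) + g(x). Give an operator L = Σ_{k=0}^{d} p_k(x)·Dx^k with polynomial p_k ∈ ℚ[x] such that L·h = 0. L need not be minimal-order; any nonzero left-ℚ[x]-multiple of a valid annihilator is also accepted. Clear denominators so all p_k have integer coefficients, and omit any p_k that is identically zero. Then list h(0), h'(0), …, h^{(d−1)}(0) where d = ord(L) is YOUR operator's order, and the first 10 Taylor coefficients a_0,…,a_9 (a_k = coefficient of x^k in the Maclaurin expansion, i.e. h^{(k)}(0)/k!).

f: a_k = -3, -3/2, 3/8, -3/16, 15/128, -21/256, 63/1024, -99/2048, 1287/32768, -2145/65536, …
g: a_k = -3, 0, 27/2, 0, -81/8, 0, 243/80, 0, -2187/4480, 0, …
L₀ := lclm(L_f,L_g); ord L₀ ≤ 1+2.
L = (-351 - 648·x - 324·x^2) + (630 + 1926·x + 1944·x^2 + 648·x^3)·Dx + (-39 - 72·x - 36·x^2)·Dx^2 + (70 + 214·x + 216·x^2 + 72·x^3)·Dx^3  (order 3).
h: a_k = -6, -3/2, 111/8, -3/16, -1281/128, -21/256, 15867/5120, -99/2048, -514827/1146880, -2145/65536, …
ICs: h(0) = -6, h′(0) = -3/2, h′′(0) = 111/4.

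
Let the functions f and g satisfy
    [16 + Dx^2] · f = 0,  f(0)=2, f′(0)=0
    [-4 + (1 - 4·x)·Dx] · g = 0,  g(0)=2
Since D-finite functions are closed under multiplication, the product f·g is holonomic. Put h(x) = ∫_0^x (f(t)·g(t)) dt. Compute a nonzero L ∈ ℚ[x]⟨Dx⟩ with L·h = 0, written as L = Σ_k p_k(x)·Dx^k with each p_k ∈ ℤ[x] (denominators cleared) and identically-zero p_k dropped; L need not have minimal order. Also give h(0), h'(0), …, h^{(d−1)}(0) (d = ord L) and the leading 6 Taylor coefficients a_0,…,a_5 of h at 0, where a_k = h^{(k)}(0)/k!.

f: a_k = 2, 0, -16, 0, 64/3, 0, …
g: a_k = 2, 8, 32, 128, 512, 2048, …
Product ⇒ symmetric product L₀, ord ≤ 2.
h=∫₀ˣh₀: take L = L₀·Dx.
L = (-16 + 64·x)·Dx + 8·Dx^2 + (-1 + 4·x)·Dx^3  (order 3).
h: a_k = 0, 4, 8, 32/3, 32, 1664/15, …
ICs: h(0) = 0, h′(0) = 4, h′′(0) = 16.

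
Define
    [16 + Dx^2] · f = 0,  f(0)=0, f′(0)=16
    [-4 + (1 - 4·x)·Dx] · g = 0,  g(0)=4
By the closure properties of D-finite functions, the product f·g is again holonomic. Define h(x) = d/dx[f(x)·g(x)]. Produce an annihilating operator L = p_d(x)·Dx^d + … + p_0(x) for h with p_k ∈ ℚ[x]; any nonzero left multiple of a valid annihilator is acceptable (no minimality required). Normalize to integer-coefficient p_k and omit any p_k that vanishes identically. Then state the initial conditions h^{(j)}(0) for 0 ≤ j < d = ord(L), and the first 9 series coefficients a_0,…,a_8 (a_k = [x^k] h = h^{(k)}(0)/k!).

L = (-16 - 128·x + 256·x^2) + (-8 + 32·x)·Dx + (1 - 8·x + 16·x^2)·Dx^2  (order 2).
h: a_k = 64, 512, 2560, 40960/3, 206848/3, 1654784/5, 69484544/45, 2223505408/315, 10005807104/315, …
ICs: h(0) = 64, h′(0) = 512.

f: a_k = 0, 16, 0, -128/3, 0, 512/15, 0, -4096/315, 0, …
g: a_k = 4, 16, 64, 256, 1024, 4096, 16384, 65536, 262144, …
Product ⇒ symmetric product L₀, ord ≤ 2.
Derive L from L₀ (diff closure).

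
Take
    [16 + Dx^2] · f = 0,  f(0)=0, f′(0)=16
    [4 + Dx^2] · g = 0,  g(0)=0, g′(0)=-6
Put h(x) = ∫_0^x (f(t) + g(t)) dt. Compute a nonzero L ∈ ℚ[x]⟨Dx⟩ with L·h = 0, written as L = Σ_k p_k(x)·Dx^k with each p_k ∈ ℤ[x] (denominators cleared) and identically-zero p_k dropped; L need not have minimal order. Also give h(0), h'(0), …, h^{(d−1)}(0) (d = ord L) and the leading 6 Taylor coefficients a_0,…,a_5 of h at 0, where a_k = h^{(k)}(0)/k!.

L = 64·Dx + 20·Dx^3 + Dx^5  (order 5).
h: a_k = 0, 0, 5, 0, -29/3, 0, …
ICs: h(0) = 0, h′(0) = 0, h′′(0) = 10, h′′′(0) = 0, h′′′′(0) = -232.

f: a_k = 0, 16, 0, -128/3, 0, 512/15, …
g: a_k = 0, -6, 0, 4, 0, -4/5, …
h₀=f+g: left-lcm gives L₀, ord ≤ 4.
Integrate: L := L₀·Dx.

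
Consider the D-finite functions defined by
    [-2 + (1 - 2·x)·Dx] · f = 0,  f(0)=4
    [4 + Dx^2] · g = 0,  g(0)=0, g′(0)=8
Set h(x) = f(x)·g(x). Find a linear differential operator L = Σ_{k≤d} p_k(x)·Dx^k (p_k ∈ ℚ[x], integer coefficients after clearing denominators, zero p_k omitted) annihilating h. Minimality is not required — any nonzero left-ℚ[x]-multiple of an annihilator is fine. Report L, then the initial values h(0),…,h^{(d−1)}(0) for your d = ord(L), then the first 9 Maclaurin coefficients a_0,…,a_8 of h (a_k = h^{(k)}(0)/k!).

f: a_k = 4, 8, 16, 32, 64, 128, 256, 512, 1024, …
g: a_k = 0, 8, 0, -16/3, 0, 16/15, 0, -32/315, 0, …
h₀=f·g: eliminate ⇒ L₀, order ≤ 1·2.
L = (-4 + 8·x) + 4·Dx + (-1 + 2·x)·Dx^2  (order 2).
h: a_k = 0, 32, 64, 320/3, 640/3, 6464/15, 12928/15, 542848/315, 1085696/315, …
ICs: h(0) = 0, h′(0) = 32.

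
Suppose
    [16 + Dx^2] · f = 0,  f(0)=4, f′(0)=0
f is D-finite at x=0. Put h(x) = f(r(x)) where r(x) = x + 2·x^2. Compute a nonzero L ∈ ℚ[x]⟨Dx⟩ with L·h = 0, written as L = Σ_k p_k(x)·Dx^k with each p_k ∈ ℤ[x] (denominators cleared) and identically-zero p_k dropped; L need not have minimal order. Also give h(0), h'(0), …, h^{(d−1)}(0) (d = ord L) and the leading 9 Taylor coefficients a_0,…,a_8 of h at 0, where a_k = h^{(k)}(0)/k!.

L = (16 + 192·x + 768·x^2 + 1024·x^3) - 4·Dx + (1 + 4·x)·Dx^2  (order 2).
h: a_k = 4, 0, -32, -128, -256/3, 1024/3, 45056/45, 16384/15, -212992/315, …
ICs: h(0) = 4, h′(0) = 0.

f: a_k = 4, 0, -32, 0, 128/3, 0, -1024/45, 0, 2048/315, …
Change of var in L_f (x↦r) gives L₀.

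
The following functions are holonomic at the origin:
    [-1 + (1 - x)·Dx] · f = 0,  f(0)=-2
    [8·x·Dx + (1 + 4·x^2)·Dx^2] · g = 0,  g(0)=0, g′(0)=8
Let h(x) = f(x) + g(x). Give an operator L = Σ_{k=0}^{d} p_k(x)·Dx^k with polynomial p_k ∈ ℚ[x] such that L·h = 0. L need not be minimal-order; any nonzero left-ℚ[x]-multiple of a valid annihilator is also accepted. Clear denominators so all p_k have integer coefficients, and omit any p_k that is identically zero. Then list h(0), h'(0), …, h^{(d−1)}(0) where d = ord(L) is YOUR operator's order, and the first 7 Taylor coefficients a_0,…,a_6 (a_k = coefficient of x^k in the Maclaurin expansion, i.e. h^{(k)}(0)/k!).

f: a_k = -2, -2, -2, -2, -2, -2, -2, …
g: a_k = 0, 8, 0, -32/3, 0, 128/5, 0, …
f+g: L₀ = lclm(L_f,L_g), ord ≤ 1+2.
L = (-8 + 32·x + 96·x^2)·Dx + (7 - 8·x - 20·x^2 + 96·x^3)·Dx^2 + (-1 - 3·x - 12·x^3 + 16·x^4)·Dx^3  (order 3).
h: a_k = -2, 6, -2, -38/3, -2, 118/5, -2, …
ICs: h(0) = -2, h′(0) = 6, h′′(0) = -4.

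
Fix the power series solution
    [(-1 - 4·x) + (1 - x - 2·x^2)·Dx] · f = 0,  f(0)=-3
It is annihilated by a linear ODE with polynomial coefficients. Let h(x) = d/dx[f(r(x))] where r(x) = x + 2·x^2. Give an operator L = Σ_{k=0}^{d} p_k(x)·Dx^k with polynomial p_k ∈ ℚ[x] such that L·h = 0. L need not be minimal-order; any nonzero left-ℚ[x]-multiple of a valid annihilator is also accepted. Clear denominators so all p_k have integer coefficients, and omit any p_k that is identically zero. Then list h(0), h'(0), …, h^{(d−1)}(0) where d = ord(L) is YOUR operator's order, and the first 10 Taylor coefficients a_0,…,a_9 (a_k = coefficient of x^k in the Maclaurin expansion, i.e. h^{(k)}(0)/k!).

f: a_k = -3, -3, -9, -15, -33, -63, -129, -255, -513, -1023, …
Change of var in L_f (x↦r) gives L₀.
h=h₀': d/dx-closure on L₀ ⇒ L.
L = (10 + 72·x + 240·x^2 + 544·x^3 + 1344·x^4 + 1920·x^5 + 1280·x^6) + (-1 - 7·x - 12·x^2 + 32·x^3 + 200·x^4 + 384·x^5 + 448·x^6 + 256·x^7)·Dx  (order 1).
h: a_k = -3, -30, -153, -636, -2535, -10026, -37653, -139128, -506979, -1822950, …
ICs: h(0) = -3.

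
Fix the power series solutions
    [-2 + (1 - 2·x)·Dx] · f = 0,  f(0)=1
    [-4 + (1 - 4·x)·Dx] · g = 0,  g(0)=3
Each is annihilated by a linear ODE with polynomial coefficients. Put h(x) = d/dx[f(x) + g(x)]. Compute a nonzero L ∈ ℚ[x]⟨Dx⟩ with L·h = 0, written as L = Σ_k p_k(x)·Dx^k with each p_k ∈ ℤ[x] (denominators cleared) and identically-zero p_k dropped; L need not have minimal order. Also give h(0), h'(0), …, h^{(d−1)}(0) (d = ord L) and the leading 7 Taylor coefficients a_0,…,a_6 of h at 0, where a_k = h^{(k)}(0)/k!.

L = 48 + (-18 + 48·x)·Dx + (1 - 6·x + 8·x^2)·Dx^2  (order 2).
h: a_k = 14, 104, 600, 3136, 15520, 74112, 344960, …
ICs: h(0) = 14, h′(0) = 104.

f: a_k = 1, 2, 4, 8, 16, 32, 64, …
g: a_k = 3, 12, 48, 192, 768, 3072, 12288, …
Weyl lclm of L_f,L_g ⇒ L₀ (ord ≤ 2).
h=h₀': d/dx-closure on L₀ ⇒ L.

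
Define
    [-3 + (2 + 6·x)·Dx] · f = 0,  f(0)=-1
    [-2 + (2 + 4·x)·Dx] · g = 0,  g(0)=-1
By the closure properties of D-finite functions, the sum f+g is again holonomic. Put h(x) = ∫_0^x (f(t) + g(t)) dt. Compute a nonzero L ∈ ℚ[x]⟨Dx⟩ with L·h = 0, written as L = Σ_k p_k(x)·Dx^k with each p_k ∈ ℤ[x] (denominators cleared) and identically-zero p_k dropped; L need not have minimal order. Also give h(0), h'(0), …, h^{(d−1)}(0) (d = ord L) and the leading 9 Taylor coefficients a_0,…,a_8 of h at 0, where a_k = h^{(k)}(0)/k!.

f: a_k = -1, -3/2, 9/8, -27/16, 405/128, -1701/256, 15309/1024, -72171/2048, 2814669/32768, …
g: a_k = -1, -1, 1/2, -1/2, 5/8, -7/8, 21/16, -33/16, 429/128, …
Weyl lclm of L_f,L_g ⇒ L₀ (ord ≤ 2).
∫: right-multiply L₀ by Dx.
L = -3·Dx + (5 + 12·x)·Dx^2 + (2 + 10·x + 12·x^2)·Dx^3  (order 3).
h: a_k = 0, -2, -5/4, 13/24, -35/64, 97/128, -1925/1536, 2379/1024, -76395/16384, …
ICs: h(0) = 0, h′(0) = -2, h′′(0) = -5/2.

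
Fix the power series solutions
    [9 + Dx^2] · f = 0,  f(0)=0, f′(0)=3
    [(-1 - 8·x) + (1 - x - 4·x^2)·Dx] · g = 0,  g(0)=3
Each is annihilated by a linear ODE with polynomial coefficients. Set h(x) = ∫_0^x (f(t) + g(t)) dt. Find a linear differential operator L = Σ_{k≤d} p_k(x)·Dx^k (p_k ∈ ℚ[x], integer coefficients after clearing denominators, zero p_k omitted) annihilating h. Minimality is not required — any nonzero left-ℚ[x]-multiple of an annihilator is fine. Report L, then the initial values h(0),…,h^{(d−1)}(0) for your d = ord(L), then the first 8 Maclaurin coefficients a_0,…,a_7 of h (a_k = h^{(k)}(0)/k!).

f: a_k = 0, 3, 0, -9/2, 0, 81/40, 0, -243/560, …
g: a_k = 3, 3, 15, 27, 87, 195, 543, 1323, …
f+g: L₀ = lclm(L_f,L_g), ord ≤ 2+1.
h=∫₀ˣh₀: take L = L₀·Dx.
L = (-567 - 4806·x - 3321·x^2 - 9936·x^3 - 6480·x^4 - 10368·x^5)·Dx + (171 - 117·x - 441·x^2 + 135·x^3 - 540·x^4 - 3888·x^5 - 5184·x^6)·Dx^2 + (-63 - 534·x - 369·x^2 - 1104·x^3 - 720·x^4 - 1152·x^5)·Dx^3 + (19 - 13·x - 49·x^2 + 15·x^3 - 60·x^4 - 432·x^5 - 576·x^6)·Dx^4  (order 4).
h: a_k = 0, 3, 3, 5, 45/8, 87/5, 2627/80, 543/7, …
ICs: h(0) = 0, h′(0) = 3, h′′(0) = 6, h′′′(0) = 30.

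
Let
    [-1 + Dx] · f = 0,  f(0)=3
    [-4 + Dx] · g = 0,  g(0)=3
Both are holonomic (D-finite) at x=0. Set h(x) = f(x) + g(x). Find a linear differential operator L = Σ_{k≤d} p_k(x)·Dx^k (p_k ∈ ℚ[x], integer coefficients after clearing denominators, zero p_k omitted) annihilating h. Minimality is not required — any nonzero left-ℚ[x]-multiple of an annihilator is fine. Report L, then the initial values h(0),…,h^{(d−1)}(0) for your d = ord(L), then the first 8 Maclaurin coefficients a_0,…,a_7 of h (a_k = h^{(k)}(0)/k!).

L = 4 - 5·Dx + Dx^2  (order 2).
h: a_k = 6, 15, 51/2, 65/2, 257/8, 205/8, 4097/240, 3277/336, …
ICs: h(0) = 6, h′(0) = 15.

f: a_k = 3, 3, 3/2, 1/2, 1/8, 1/40, 1/240, 1/1680, …
g: a_k = 3, 12, 24, 32, 32, 128/5, 256/15, 1024/105, …
Sum ⇒ L₀ = lclm(L_f,L_g) in ℚ(x)⟨Dx⟩.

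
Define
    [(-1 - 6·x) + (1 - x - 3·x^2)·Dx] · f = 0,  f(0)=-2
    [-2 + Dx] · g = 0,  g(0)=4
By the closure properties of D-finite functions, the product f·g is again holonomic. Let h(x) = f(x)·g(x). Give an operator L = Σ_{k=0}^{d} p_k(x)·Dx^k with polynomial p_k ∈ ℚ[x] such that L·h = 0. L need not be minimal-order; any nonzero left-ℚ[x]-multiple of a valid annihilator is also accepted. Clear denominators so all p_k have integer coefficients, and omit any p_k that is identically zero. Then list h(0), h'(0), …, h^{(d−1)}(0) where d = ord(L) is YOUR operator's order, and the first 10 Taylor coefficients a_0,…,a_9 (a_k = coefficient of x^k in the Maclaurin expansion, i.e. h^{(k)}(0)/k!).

L = (3 + 4·x - 6·x^2) + (-1 + x + 3·x^2)·Dx  (order 1).
h: a_k = -8, -24, -64, -440/3, -344, -11792/15, -81848/45, -438632/105, -606944/63, -62841704/2835, …
ICs: h(0) = -8.

f: a_k = -2, -2, -8, -14, -38, -80, -194, -434, -1016, -2318, …
g: a_k = 4, 8, 8, 16/3, 8/3, 16/15, 16/45, 32/315, 8/315, 16/2835, …
h₀=f·g: eliminate ⇒ L₀, order ≤ 1·1.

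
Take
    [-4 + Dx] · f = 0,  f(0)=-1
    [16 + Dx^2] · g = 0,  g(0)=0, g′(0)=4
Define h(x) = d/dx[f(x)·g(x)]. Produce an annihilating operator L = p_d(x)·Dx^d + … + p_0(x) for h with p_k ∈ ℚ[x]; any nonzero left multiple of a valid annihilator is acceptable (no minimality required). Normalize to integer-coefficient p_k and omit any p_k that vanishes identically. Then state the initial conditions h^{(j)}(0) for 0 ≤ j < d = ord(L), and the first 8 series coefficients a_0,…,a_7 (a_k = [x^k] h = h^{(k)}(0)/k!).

L = 32 - 8·Dx + Dx^2  (order 2).
h: a_k = -4, -32, -64, 0, 512/3, 4096/15, 8192/45, 0, …
ICs: h(0) = -4, h′(0) = -32.

f: a_k = -1, -4, -8, -32/3, -32/3, -128/15, -256/45, -1024/315, …
g: a_k = 0, 4, 0, -32/3, 0, 128/15, 0, -1024/315, …
f·g: L₀ = L_f ⊗_s L_g, ord ≤ 1·2.
h=h₀': d/dx-closure on L₀ ⇒ L.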